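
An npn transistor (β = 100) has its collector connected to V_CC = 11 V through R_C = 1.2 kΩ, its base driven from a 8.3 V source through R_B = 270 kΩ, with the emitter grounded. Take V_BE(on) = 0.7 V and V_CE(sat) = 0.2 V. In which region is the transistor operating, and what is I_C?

active; I_C ≈ 2.8 mA

Assume active. Base-emitter loop: I_B = (V_BB − V_BE)/R_B = (8.3 − 0.7)/270 = 0.0281 mA.
I_C = β·I_B = 100×0.0281 = 2.81 mA.
V_CE = V_CC − I_C·R_C = 11 − 2.81×1.2 = 7.62 V > V_CE(sat), so the active-region assumption holds.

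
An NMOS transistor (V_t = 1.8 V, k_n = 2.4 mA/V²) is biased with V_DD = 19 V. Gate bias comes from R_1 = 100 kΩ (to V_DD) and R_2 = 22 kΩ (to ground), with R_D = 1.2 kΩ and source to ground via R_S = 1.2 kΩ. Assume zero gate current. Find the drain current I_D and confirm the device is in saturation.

V_G = V_DD·R_2/(R_1+R_2) = 19×22/122 = 3.43 V.
Assume saturation: I_D = (k_n/2)(V_GS − V_t)² with V_GS = V_G − I_D·R_S = 3.43 − 1.2·I_D.
Substituting gives 1.73·I_D² − 5.68·I_D + 3.17 = 0, with roots I_D = 0.713 or 2.58 mA.
The root I_D = 2.58 mA gives V_GS = 0.335 V ≤ V_t, so take I_D = 0.713 mA.
Then V_GS = 2.57 V and V_DS = V_DD − I_D(R_D+R_S) = 19 − 0.713×2.4 = 17.3 V.
Saturation requires V_DS ≥ V_GS − V_t = 0.771 V; 17.3 ≥ 0.771 ✓.

I_D ≈ 0.71 mA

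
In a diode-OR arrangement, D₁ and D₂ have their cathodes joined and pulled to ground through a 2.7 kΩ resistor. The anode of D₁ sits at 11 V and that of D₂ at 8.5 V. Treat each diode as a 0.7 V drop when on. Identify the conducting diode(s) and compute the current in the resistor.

Assume both conduct. Then node N would need to be at both 11−0.7 = 10.3 V and 8.5−0.7 = 7.8 V, which is impossible.
Assume only D₁ conducts: V_N = 11 − 0.7 = 10.3 V, so I_R = 10.3/2.7 = 3.81 mA.
Check D₂: its anode-to-cathode voltage is 8.5 − 10.3 = -1.8 V < 0.7 V, so it is off. The assumption is consistent.

Only D₁ conducts; I_R ≈ 3.8 mA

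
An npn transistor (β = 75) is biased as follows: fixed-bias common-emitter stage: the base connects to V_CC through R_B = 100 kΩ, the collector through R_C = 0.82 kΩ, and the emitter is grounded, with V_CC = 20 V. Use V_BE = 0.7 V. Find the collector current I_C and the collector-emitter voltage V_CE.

I_C ≈ 14 mA, V_CE ≈ 8.1 V

Base loop: V_CC = I_B·R_B + V_BE, so I_B = (20 − 0.7)/100 kΩ = 0.193 mA.
In the active region I_C = β·I_B = 75 × 0.193 = 14.5 mA.
Collector loop: V_CE = V_CC − I_C·R_C = 20 − 14.5×0.82 = 8.13 V.
Since V_CE = 8.13 V > V_CE(sat) ≈ 0.2 V, the transistor is in the active region as assumed.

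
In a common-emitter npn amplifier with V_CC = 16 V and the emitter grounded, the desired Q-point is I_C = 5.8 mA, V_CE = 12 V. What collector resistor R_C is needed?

R_C ≈ 0.69 kΩ

Collector loop: V_CC = I_C·R_C + V_CE.
R_C = (V_CC − V_CE)/I_C = (16 − 12)/5.8 = 0.69 kΩ.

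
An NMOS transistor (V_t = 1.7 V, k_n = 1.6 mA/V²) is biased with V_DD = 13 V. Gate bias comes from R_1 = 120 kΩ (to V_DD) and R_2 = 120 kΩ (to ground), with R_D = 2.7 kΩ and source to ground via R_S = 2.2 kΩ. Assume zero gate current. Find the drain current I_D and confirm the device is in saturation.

I_D ≈ 1.5 mA

V_G = V_DD·R_2/(R_1+R_2) = 13×120/240 = 6.5 V.
Assume saturation: I_D = (k_n/2)(V_GS − V_t)² with V_GS = V_G − I_D·R_S = 6.5 − 2.2·I_D.
Substituting gives 3.87·I_D² − 17.9·I_D + 18.4 = 0, with roots I_D = 1.55 or 3.07 mA.
The root I_D = 3.07 mA gives V_GS = -0.26 V ≤ V_t, so take I_D = 1.55 mA.
Then V_GS = 3.09 V and V_DS = V_DD − I_D(R_D+R_S) = 13 − 1.55×4.9 = 5.41 V.
Saturation requires V_DS ≥ V_GS − V_t = 1.39 V; 5.41 ≥ 1.39 ✓.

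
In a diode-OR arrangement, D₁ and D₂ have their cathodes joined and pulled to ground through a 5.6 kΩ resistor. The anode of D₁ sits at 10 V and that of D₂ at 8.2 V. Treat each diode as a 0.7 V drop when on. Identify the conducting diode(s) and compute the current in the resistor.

Only D₁ conducts; I_R ≈ 1.7 mA

Assume both conduct. Then node N would need to be at both 10−0.7 = 9.3 V and 8.2−0.7 = 7.5 V, which is impossible.
Assume only D₁ conducts: V_N = 10 − 0.7 = 9.3 V, so I_R = 9.3/5.6 = 1.66 mA.
Check D₂: its anode-to-cathode voltage is 8.2 − 9.3 = -1.1 V < 0.7 V, so it is off. The assumption is consistent.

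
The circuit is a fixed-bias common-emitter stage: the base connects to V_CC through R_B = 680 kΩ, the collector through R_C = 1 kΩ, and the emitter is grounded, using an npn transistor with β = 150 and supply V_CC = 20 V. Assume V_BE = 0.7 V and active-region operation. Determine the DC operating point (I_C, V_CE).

I_C ≈ 4.3 mA, V_CE ≈ 16 V

Base loop: V_CC = I_B·R_B + V_BE, so I_B = (20 − 0.7)/680 kΩ = 0.0284 mA.
In the active region I_C = β·I_B = 150 × 0.0284 = 4.26 mA.
Collector loop: V_CE = V_CC − I_C·R_C = 20 − 4.26×1 = 15.7 V.
Since V_CE = 15.7 V > V_CE(sat) ≈ 0.2 V, the transistor is in the active region as assumed.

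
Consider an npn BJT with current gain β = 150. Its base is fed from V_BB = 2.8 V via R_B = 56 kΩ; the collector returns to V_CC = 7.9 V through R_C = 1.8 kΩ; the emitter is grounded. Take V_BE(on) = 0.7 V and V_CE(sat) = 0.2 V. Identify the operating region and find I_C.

Assume active: I_B = (2.8 − 0.7)/56 = 0.0375 mA, giving I_C = β·I_B = 5.62 mA.
But then V_CE = 7.9 − 5.62×1.8 = -2.22 V < V_CE(sat) = 0.2 V — impossible in the active region.
So the transistor is saturated. With V_CE = 0.2 V, I_C = (V_CC − 0.2)/R_C = 7.7/1.8 = 4.28 mA.
Check: β·I_B = 5.62 mA > I_C = 4.28 mA, confirming saturation.

saturation; I_C ≈ 4.3 mA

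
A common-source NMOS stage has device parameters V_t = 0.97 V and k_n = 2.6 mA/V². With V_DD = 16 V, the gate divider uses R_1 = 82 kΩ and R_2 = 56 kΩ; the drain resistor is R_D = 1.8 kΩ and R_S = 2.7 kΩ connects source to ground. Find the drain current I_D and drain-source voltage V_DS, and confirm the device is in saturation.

V_G = V_DD·R_2/(R_1+R_2) = 16×56/138 = 6.49 V.
Assume saturation: I_D = (k_n/2)(V_GS − V_t)² with V_GS = V_G − I_D·R_S = 6.49 − 2.7·I_D.
Substituting gives 9.48·I_D² − 39.8·I_D + 39.7 = 0, with roots I_D = 1.63 or 2.57 mA.
The root I_D = 2.57 mA gives V_GS = -0.435 V ≤ V_t, so take I_D = 1.63 mA.
Then V_GS = 2.09 V and V_DS = V_DD − I_D(R_D+R_S) = 16 − 1.63×4.5 = 8.66 V.
Saturation requires V_DS ≥ V_GS − V_t = 1.12 V; 8.66 ≥ 1.12 ✓.

I_D ≈ 1.6 mA, V_DS ≈ 8.7 V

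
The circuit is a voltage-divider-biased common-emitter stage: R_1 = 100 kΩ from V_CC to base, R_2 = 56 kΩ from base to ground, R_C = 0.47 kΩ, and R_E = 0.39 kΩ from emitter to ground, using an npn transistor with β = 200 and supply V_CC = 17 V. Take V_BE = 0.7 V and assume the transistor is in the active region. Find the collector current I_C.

I_C ≈ 9.5 mA

Thevenize the base divider: V_Th = V_CC·R_2/(R_1+R_2) = 17×56/156 = 6.1 V, R_Th = R_1‖R_2 = 35.9 kΩ.
Base-emitter loop: V_Th = I_B·R_Th + V_BE + (β+1)I_B·R_E, so I_B = (6.1 − 0.7) / (35.9 + 201×0.39) = 0.0473 mA.
I_C = β·I_B = 200×0.0473 = 9.45 mA, and I_E = (β+1)I_B = 9.5 mA.
V_CE = V_CC − I_C·R_C − I_E·R_E = 17 − 9.45×0.47 − 9.5×0.39 = 8.85 V.
V_CE = 8.85 V > 0.2 V confirms active-region operation.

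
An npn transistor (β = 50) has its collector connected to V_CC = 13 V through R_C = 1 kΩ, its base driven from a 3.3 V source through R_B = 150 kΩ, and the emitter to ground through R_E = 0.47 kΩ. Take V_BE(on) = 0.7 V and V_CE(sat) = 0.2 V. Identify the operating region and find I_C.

active; I_C ≈ 0.75 mA

Assume active. Base-emitter loop: I_B = (V_BB − V_BE)/(R_B + (β+1)R_E) = (3.3 − 0.7)/(150 + 51×0.47) = 0.0149 mA.
I_C = β·I_B = 50×0.0149 = 0.747 mA.
V_CE = V_CC − I_C·R_C − I_E·R_E = 13 − 0.747×1 − 0.762×0.47 = 11.9 V > V_CE(sat), so the active-region assumption holds.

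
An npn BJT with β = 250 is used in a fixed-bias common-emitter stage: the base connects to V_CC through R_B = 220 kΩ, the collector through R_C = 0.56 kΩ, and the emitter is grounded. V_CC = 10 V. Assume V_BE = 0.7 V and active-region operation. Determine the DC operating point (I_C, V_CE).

Base loop: V_CC = I_B·R_B + V_BE, so I_B = (10 − 0.7)/220 kΩ = 0.0423 mA.
In the active region I_C = β·I_B = 250 × 0.0423 = 10.6 mA.
Collector loop: V_CE = V_CC − I_C·R_C = 10 − 10.6×0.56 = 4.08 V.
Since V_CE = 4.08 V > V_CE(sat) ≈ 0.2 V, the transistor is in the active region as assumed.

I_C ≈ 11 mA, V_CE ≈ 4.1 V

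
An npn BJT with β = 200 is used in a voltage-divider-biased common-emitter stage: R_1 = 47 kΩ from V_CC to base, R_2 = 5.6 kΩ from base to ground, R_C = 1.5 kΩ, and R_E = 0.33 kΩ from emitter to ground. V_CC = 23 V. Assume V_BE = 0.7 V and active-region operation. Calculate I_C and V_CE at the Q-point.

Thevenize the base divider: V_Th = V_CC·R_2/(R_1+R_2) = 23×5.6/52.6 = 2.45 V, R_Th = R_1‖R_2 = 5 kΩ.
Base-emitter loop: V_Th = I_B·R_Th + V_BE + (β+1)I_B·R_E, so I_B = (2.45 − 0.7) / (5 + 201×0.33) = 0.0245 mA.
I_C = β·I_B = 200×0.0245 = 4.9 mA, and I_E = (β+1)I_B = 4.93 mA.
V_CE = V_CC − I_C·R_C − I_E·R_E = 23 − 4.9×1.5 − 4.93×0.33 = 14 V.
V_CE = 14 V > 0.2 V confirms active-region operation.

I_C ≈ 4.9 mA, V_CE ≈ 14 V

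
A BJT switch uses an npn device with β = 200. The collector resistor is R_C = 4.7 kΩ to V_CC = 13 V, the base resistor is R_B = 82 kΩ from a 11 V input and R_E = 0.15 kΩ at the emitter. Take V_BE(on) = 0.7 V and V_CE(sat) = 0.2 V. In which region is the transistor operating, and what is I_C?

saturation; I_C ≈ 2.6 mA

Assume active: I_B = (11 − 0.7)/(82 + 201×0.15) = 0.0918 mA, I_C = β·I_B = 18.4 mA.
Then V_CE = 13 − 18.4×4.7 − 18.5×0.15 = -76.1 V < 0.2 V — the active assumption fails.
Re-solve with V_CE = 0.2 V. KCL at the emitter: V_E/R_E = (V_BB−0.7−V_E)/R_B + (V_CC−0.2−V_E)/R_C, giving V_E = 0.413 V.
I_C = (V_CC − 0.2 − V_E)/R_C = (12.8 − 0.413)/4.7 = 2.64 mA.
Check: I_B = (10.3 − 0.413)/82 = 0.121 mA, and β·I_B = 24.1 mA > I_C, confirming saturation.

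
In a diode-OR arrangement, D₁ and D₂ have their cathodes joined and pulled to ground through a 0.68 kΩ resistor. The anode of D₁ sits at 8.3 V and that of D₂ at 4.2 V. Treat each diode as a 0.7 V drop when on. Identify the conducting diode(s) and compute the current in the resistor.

Assume both conduct. Then node N would need to be at both 8.3−0.7 = 7.6 V and 4.2−0.7 = 3.5 V, which is impossible.
Assume only D₁ conducts: V_N = 8.3 − 0.7 = 7.6 V, so I_R = 7.6/0.68 = 11.2 mA.
Check D₂: its anode-to-cathode voltage is 4.2 − 7.6 = -3.4 V < 0.7 V, so it is off. The assumption is consistent.

Only D₁ conducts; I_R ≈ 11 mA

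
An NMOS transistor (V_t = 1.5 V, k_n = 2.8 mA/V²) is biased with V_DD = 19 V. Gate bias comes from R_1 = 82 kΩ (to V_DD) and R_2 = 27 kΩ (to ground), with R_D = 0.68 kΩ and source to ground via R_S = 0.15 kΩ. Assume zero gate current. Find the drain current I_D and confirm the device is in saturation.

I_D ≈ 6.7 mA

V_G = V_DD·R_2/(R_1+R_2) = 19×27/109 = 4.71 V.
Assume saturation: I_D = (k_n/2)(V_GS − V_t)² with V_GS = V_G − I_D·R_S = 4.71 − 0.15·I_D.
Substituting gives 0.0315·I_D² − 2.35·I_D + 14.4 = 0, with roots I_D = 6.74 or 67.8 mA.
The root I_D = 67.8 mA gives V_GS = -5.46 V ≤ V_t, so take I_D = 6.74 mA.
Then V_GS = 3.69 V and V_DS = V_DD − I_D(R_D+R_S) = 19 − 6.74×0.83 = 13.4 V.
Saturation requires V_DS ≥ V_GS − V_t = 2.19 V; 13.4 ≥ 2.19 ✓.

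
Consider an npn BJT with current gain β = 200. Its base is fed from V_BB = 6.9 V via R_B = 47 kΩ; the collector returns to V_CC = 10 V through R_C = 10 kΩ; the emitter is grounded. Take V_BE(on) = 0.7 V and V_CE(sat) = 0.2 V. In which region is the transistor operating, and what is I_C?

saturation; I_C ≈ 0.98 mA

Assume active: I_B = (6.9 − 0.7)/47 = 0.132 mA, giving I_C = β·I_B = 26.4 mA.
But then V_CE = 10 − 26.4×10 = -254 V < V_CE(sat) = 0.2 V — impossible in the active region.
So the transistor is saturated. With V_CE = 0.2 V, I_C = (V_CC − 0.2)/R_C = 9.8/10 = 0.98 mA.
Check: β·I_B = 26.4 mA > I_C = 0.98 mA, confirming saturation.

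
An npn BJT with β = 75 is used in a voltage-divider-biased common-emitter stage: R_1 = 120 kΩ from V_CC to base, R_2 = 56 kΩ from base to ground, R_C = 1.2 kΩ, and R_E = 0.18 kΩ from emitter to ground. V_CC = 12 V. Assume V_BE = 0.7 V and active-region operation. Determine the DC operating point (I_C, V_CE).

Thevenize the base divider: V_Th = V_CC·R_2/(R_1+R_2) = 12×56/176 = 3.82 V, R_Th = R_1‖R_2 = 38.2 kΩ.
Base-emitter loop: V_Th = I_B·R_Th + V_BE + (β+1)I_B·R_E, so I_B = (3.82 − 0.7) / (38.2 + 76×0.18) = 0.0601 mA.
I_C = β·I_B = 75×0.0601 = 4.51 mA, and I_E = (β+1)I_B = 4.57 mA.
V_CE = V_CC − I_C·R_C − I_E·R_E = 12 − 4.51×1.2 − 4.57×0.18 = 5.77 V.
V_CE = 5.77 V > 0.2 V confirms active-region operation.

I_C ≈ 4.5 mA, V_CE ≈ 5.8 V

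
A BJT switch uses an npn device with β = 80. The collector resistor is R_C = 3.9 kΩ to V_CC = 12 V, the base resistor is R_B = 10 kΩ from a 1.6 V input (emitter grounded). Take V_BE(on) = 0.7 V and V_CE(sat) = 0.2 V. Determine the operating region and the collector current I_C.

Assume active: I_B = (1.6 − 0.7)/10 = 0.09 mA, giving I_C = β·I_B = 7.2 mA.
But then V_CE = 12 − 7.2×3.9 = -16.1 V < V_CE(sat) = 0.2 V — impossible in the active region.
So the transistor is saturated. With V_CE = 0.2 V, I_C = (V_CC − 0.2)/R_C = 11.8/3.9 = 3.03 mA.
Check: β·I_B = 7.2 mA > I_C = 3.03 mA, confirming saturation.

saturation; I_C ≈ 3 mA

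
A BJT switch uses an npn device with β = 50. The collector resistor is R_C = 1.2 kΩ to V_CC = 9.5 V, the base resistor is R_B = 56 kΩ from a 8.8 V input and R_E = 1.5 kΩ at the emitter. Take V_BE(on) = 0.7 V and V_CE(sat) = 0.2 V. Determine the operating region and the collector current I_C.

active; I_C ≈ 3.1 mA

Assume active. Base-emitter loop: I_B = (V_BB − V_BE)/(R_B + (β+1)R_E) = (8.8 − 0.7)/(56 + 51×1.5) = 0.0611 mA.
I_C = β·I_B = 50×0.0611 = 3.06 mA.
V_CE = V_CC − I_C·R_C − I_E·R_E = 9.5 − 3.06×1.2 − 3.12×1.5 = 1.16 V > V_CE(sat), so the active-region assumption holds.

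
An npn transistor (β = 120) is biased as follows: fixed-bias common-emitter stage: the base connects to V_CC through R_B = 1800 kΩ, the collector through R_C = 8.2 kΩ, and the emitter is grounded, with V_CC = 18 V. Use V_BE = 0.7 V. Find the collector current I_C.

Base loop: V_CC = I_B·R_B + V_BE, so I_B = (18 − 0.7)/1800 kΩ = 0.00961 mA.
In the active region I_C = β·I_B = 120 × 0.00961 = 1.15 mA.
Collector loop: V_CE = V_CC − I_C·R_C = 18 − 1.15×8.2 = 8.54 V.
Since V_CE = 8.54 V > V_CE(sat) ≈ 0.2 V, the transistor is in the active region as assumed.

I_C ≈ 1.2 mA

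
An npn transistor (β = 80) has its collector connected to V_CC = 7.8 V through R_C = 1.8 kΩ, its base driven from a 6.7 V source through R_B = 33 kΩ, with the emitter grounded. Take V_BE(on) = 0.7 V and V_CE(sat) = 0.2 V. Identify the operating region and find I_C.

Assume active: I_B = (6.7 − 0.7)/33 = 0.182 mA, giving I_C = β·I_B = 14.5 mA.
But then V_CE = 7.8 − 14.5×1.8 = -18.4 V < V_CE(sat) = 0.2 V — impossible in the active region.
So the transistor is saturated. With V_CE = 0.2 V, I_C = (V_CC − 0.2)/R_C = 7.6/1.8 = 4.22 mA.
Check: β·I_B = 14.5 mA > I_C = 4.22 mA, confirming saturation.

saturation; I_C ≈ 4.2 mA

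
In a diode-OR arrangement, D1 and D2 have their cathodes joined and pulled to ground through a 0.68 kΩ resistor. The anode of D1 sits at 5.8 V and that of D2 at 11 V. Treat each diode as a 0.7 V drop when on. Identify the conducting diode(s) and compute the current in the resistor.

Assume both conduct. Then node N would need to be at both 5.8−0.7 = 5.1 V and 11−0.7 = 10.3 V, which is impossible.
Assume only D2 conducts: V_N = 11 − 0.7 = 10.3 V, so I_R = 10.3/0.68 = 15.1 mA.
Check D1: its anode-to-cathode voltage is 5.8 − 10.3 = -4.5 V < 0.7 V, so it is off. The assumption is consistent.

Only D2 conducts; I_R ≈ 15 mA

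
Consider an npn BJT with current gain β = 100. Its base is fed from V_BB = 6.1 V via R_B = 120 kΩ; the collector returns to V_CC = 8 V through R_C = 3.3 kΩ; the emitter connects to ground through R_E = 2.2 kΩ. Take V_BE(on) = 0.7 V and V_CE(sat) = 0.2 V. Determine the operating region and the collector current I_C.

saturation; I_C ≈ 1.4 mA

Assume active: I_B = (6.1 − 0.7)/(120 + 101×2.2) = 0.0158 mA, I_C = β·I_B = 1.58 mA.
Then V_CE = 8 − 1.58×3.3 − 1.59×2.2 = -0.714 V < 0.2 V — the active assumption fails.
Re-solve with V_CE = 0.2 V. KCL at the emitter: V_E/R_E = (V_BB−0.7−V_E)/R_B + (V_CC−0.2−V_E)/R_C, giving V_E = 3.14 V.
I_C = (V_CC − 0.2 − V_E)/R_C = (7.8 − 3.14)/3.3 = 1.41 mA.
Check: I_B = (5.4 − 3.14)/120 = 0.0188 mA, and β·I_B = 1.88 mA > I_C, confirming saturation.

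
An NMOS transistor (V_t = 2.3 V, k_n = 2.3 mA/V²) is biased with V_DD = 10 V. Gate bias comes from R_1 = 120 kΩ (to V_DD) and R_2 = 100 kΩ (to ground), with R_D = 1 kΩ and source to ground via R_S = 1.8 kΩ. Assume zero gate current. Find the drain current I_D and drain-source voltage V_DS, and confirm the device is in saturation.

I_D ≈ 0.79 mA, V_DS ≈ 7.8 V

V_G = V_DD·R_2/(R_1+R_2) = 10×100/220 = 4.55 V.
Assume saturation: I_D = (k_n/2)(V_GS − V_t)² with V_GS = V_G − I_D·R_S = 4.55 − 1.8·I_D.
Substituting gives 3.73·I_D² − 10.3·I_D + 5.8 = 0, with roots I_D = 0.788 or 1.98 mA.
The root I_D = 1.98 mA gives V_GS = 0.989 V ≤ V_t, so take I_D = 0.788 mA.
Then V_GS = 3.13 V and V_DS = V_DD − I_D(R_D+R_S) = 10 − 0.788×2.8 = 7.79 V.
Saturation requires V_DS ≥ V_GS − V_t = 0.828 V; 7.79 ≥ 0.828 ✓.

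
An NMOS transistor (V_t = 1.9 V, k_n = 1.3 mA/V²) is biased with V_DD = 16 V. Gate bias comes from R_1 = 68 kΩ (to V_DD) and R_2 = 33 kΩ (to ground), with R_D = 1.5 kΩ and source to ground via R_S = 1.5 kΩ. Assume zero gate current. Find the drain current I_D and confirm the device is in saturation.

V_G = V_DD·R_2/(R_1+R_2) = 16×33/101 = 5.23 V.
Assume saturation: I_D = (k_n/2)(V_GS − V_t)² with V_GS = V_G − I_D·R_S = 5.23 − 1.5·I_D.
Substituting gives 1.46·I_D² − 7.49·I_D + 7.2 = 0, with roots I_D = 1.28 or 3.84 mA.
The root I_D = 3.84 mA gives V_GS = -0.53 V ≤ V_t, so take I_D = 1.28 mA.
Then V_GS = 3.3 V and V_DS = V_DD − I_D(R_D+R_S) = 16 − 1.28×3 = 12.2 V.
Saturation requires V_DS ≥ V_GS − V_t = 1.4 V; 12.2 ≥ 1.4 ✓.

I_D ≈ 1.3 mA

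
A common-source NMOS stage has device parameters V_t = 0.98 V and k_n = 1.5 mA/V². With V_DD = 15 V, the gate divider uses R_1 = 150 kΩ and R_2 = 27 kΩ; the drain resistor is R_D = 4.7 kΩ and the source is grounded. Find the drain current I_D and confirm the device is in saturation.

I_D ≈ 1.3 mA

V_G = V_DD·R_2/(R_1+R_2) = 15×27/177 = 2.29 V. With the source grounded, V_GS = V_G = 2.29 V.
Assume saturation: I_D = (k_n/2)(V_GS − V_t)² = (1.5/2)×(2.29 − 0.98)² = 0.75×1.31² = 1.28 mA.
V_DS = V_DD − I_D·R_D = 15 − 1.28×4.7 = 8.97 V.
Saturation requires V_DS ≥ V_GS − V_t = 1.31 V; 8.97 ≥ 1.31 ✓.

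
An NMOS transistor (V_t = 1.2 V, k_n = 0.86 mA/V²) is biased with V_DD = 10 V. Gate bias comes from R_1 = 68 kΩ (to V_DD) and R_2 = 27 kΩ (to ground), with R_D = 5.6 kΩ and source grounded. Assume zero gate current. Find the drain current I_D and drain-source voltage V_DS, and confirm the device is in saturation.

I_D ≈ 1.2 mA, V_DS ≈ 3.5 V

V_G = V_DD·R_2/(R_1+R_2) = 10×27/95 = 2.84 V. With the source grounded, V_GS = V_G = 2.84 V.
Assume saturation: I_D = (k_n/2)(V_GS − V_t)² = (0.86/2)×(2.84 − 1.2)² = 0.43×1.64² = 1.16 mA.
V_DS = V_DD − I_D·R_D = 10 − 1.16×5.6 = 3.51 V.
Saturation requires V_DS ≥ V_GS − V_t = 1.64 V; 3.51 ≥ 1.64 ✓.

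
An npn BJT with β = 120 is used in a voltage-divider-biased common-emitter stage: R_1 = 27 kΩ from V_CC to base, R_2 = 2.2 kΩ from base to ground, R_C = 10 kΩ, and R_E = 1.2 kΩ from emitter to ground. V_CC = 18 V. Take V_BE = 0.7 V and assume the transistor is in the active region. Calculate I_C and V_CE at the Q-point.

Thevenize the base divider: V_Th = V_CC·R_2/(R_1+R_2) = 18×2.2/29.2 = 1.36 V, R_Th = R_1‖R_2 = 2.03 kΩ.
Base-emitter loop: V_Th = I_B·R_Th + V_BE + (β+1)I_B·R_E, so I_B = (1.36 − 0.7) / (2.03 + 121×1.2) = 0.00446 mA.
I_C = β·I_B = 120×0.00446 = 0.535 mA, and I_E = (β+1)I_B = 0.539 mA.
V_CE = V_CC − I_C·R_C − I_E·R_E = 18 − 0.535×10 − 0.539×1.2 = 12 V.
V_CE = 12 V > 0.2 V confirms active-region operation.

I_C ≈ 0.53 mA, V_CE ≈ 12 V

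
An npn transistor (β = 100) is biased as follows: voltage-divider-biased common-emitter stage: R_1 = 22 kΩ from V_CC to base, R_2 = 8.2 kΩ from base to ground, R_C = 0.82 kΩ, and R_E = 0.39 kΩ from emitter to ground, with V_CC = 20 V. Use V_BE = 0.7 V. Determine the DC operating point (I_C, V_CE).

Thevenize the base divider: V_Th = V_CC·R_2/(R_1+R_2) = 20×8.2/30.2 = 5.43 V, R_Th = R_1‖R_2 = 5.97 kΩ.
Base-emitter loop: V_Th = I_B·R_Th + V_BE + (β+1)I_B·R_E, so I_B = (5.43 − 0.7) / (5.97 + 101×0.39) = 0.104 mA.
I_C = β·I_B = 100×0.104 = 10.4 mA, and I_E = (β+1)I_B = 10.5 mA.
V_CE = V_CC − I_C·R_C − I_E·R_E = 20 − 10.4×0.82 − 10.5×0.39 = 7.34 V.
V_CE = 7.34 V > 0.2 V confirms active-region operation.

I_C ≈ 10 mA, V_CE ≈ 7.3 V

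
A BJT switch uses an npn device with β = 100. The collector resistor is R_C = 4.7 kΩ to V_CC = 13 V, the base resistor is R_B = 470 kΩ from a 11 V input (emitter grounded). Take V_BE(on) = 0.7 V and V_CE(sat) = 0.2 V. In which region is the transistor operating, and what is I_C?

Assume active. Base-emitter loop: I_B = (V_BB − V_BE)/R_B = (11 − 0.7)/470 = 0.0219 mA.
I_C = β·I_B = 100×0.0219 = 2.19 mA.
V_CE = V_CC − I_C·R_C = 13 − 2.19×4.7 = 2.7 V > V_CE(sat), so the active-region assumption holds.

active; I_C ≈ 2.2 mA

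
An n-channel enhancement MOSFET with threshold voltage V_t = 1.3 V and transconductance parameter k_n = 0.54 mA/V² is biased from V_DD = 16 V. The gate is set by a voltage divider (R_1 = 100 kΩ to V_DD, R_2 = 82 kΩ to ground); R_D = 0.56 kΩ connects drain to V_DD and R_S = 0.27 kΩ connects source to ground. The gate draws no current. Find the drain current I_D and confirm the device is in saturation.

I_D ≈ 5.4 mA

V_G = V_DD·R_2/(R_1+R_2) = 16×82/182 = 7.21 V.
Assume saturation: I_D = (k_n/2)(V_GS − V_t)² with V_GS = V_G − I_D·R_S = 7.21 − 0.27·I_D.
Substituting gives 0.0197·I_D² − 1.86·I_D + 9.43 = 0, with roots I_D = 5.37 or 89.2 mA.
The root I_D = 89.2 mA gives V_GS = -16.9 V ≤ V_t, so take I_D = 5.37 mA.
Then V_GS = 5.76 V and V_DS = V_DD − I_D(R_D+R_S) = 16 − 5.37×0.83 = 11.5 V.
Saturation requires V_DS ≥ V_GS − V_t = 4.46 V; 11.5 ≥ 4.46 ✓.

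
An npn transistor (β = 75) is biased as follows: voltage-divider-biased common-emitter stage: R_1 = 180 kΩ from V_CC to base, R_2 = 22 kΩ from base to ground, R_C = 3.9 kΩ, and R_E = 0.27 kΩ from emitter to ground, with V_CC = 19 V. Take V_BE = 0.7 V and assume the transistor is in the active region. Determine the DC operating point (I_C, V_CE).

Thevenize the base divider: V_Th = V_CC·R_2/(R_1+R_2) = 19×22/202 = 2.07 V, R_Th = R_1‖R_2 = 19.6 kΩ.
Base-emitter loop: V_Th = I_B·R_Th + V_BE + (β+1)I_B·R_E, so I_B = (2.07 − 0.7) / (19.6 + 76×0.27) = 0.0341 mA.
I_C = β·I_B = 75×0.0341 = 2.56 mA, and I_E = (β+1)I_B = 2.59 mA.
V_CE = V_CC − I_C·R_C − I_E·R_E = 19 − 2.56×3.9 − 2.59×0.27 = 8.32 V.
V_CE = 8.32 V > 0.2 V confirms active-region operation.

I_C ≈ 2.6 mA, V_CE ≈ 8.3 V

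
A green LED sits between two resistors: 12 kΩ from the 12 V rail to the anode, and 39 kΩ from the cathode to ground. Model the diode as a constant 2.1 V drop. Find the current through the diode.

I ≈ 0.19 mA

The two resistors are in series with the diode, so KVL gives 12 = I·12 + 2.1 + I·39.
I = (12 − 2.1) / (12 + 39) kΩ = 9.9 / 51 = 0.194 mA.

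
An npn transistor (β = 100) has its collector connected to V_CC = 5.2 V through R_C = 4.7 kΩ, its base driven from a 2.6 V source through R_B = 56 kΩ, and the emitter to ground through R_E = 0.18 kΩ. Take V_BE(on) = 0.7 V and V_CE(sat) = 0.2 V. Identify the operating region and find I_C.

saturation; I_C ≈ 1 mA

Assume active: I_B = (2.6 − 0.7)/(56 + 101×0.18) = 0.0256 mA, I_C = β·I_B = 2.56 mA.
Then V_CE = 5.2 − 2.56×4.7 − 2.59×0.18 = -7.3 V < 0.2 V — the active assumption fails.
Re-solve with V_CE = 0.2 V. KCL at the emitter: V_E/R_E = (V_BB−0.7−V_E)/R_B + (V_CC−0.2−V_E)/R_C, giving V_E = 0.19 V.
I_C = (V_CC − 0.2 − V_E)/R_C = (5 − 0.19)/4.7 = 1.02 mA.
Check: I_B = (1.9 − 0.19)/56 = 0.0305 mA, and β·I_B = 3.05 mA > I_C, confirming saturation.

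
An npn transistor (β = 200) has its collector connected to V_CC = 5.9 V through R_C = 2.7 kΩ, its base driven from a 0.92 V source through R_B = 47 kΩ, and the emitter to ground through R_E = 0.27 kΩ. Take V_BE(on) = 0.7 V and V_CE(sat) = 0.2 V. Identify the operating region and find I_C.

Assume active. Base-emitter loop: I_B = (V_BB − V_BE)/(R_B + (β+1)R_E) = (0.92 − 0.7)/(47 + 201×0.27) = 0.00217 mA.
I_C = β·I_B = 200×0.00217 = 0.434 mA.
V_CE = V_CC − I_C·R_C − I_E·R_E = 5.9 − 0.434×2.7 − 0.437×0.27 = 4.61 V > V_CE(sat), so the active-region assumption holds.

active; I_C ≈ 0.43 mA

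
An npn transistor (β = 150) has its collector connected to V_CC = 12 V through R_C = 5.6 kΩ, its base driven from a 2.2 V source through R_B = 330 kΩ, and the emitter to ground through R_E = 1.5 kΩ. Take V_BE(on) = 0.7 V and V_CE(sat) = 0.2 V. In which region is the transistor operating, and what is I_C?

active; I_C ≈ 0.4 mA

Assume active. Base-emitter loop: I_B = (V_BB − V_BE)/(R_B + (β+1)R_E) = (2.2 − 0.7)/(330 + 151×1.5) = 0.0027 mA.
I_C = β·I_B = 150×0.0027 = 0.404 mA.
V_CE = V_CC − I_C·R_C − I_E·R_E = 12 − 0.404×5.6 − 0.407×1.5 = 9.13 V > V_CE(sat), so the active-region assumption holds.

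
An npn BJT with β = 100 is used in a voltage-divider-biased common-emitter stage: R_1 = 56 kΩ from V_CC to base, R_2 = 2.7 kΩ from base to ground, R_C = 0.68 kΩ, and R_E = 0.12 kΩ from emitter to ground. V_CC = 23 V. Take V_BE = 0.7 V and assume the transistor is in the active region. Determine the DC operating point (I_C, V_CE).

Thevenize the base divider: V_Th = V_CC·R_2/(R_1+R_2) = 23×2.7/58.7 = 1.06 V, R_Th = R_1‖R_2 = 2.58 kΩ.
Base-emitter loop: V_Th = I_B·R_Th + V_BE + (β+1)I_B·R_E, so I_B = (1.06 − 0.7) / (2.58 + 101×0.12) = 0.0244 mA.
I_C = β·I_B = 100×0.0244 = 2.44 mA, and I_E = (β+1)I_B = 2.46 mA.
V_CE = V_CC − I_C·R_C − I_E·R_E = 23 − 2.44×0.68 − 2.46×0.12 = 21 V.
V_CE = 21 V > 0.2 V confirms active-region operation.

I_C ≈ 2.4 mA, V_CE ≈ 21 V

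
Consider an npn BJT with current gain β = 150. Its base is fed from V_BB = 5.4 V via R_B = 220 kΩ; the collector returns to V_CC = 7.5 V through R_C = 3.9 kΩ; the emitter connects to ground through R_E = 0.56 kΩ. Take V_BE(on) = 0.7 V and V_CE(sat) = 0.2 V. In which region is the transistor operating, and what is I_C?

saturation; I_C ≈ 1.6 mA

Assume active: I_B = (5.4 − 0.7)/(220 + 151×0.56) = 0.0154 mA, I_C = β·I_B = 2.31 mA.
Then V_CE = 7.5 − 2.31×3.9 − 2.33×0.56 = -2.83 V < 0.2 V — the active assumption fails.
Re-solve with V_CE = 0.2 V. KCL at the emitter: V_E/R_E = (V_BB−0.7−V_E)/R_B + (V_CC−0.2−V_E)/R_C, giving V_E = 0.925 V.
I_C = (V_CC − 0.2 − V_E)/R_C = (7.3 − 0.925)/3.9 = 1.63 mA.
Check: I_B = (4.7 − 0.925)/220 = 0.0172 mA, and β·I_B = 2.57 mA > I_C, confirming saturation.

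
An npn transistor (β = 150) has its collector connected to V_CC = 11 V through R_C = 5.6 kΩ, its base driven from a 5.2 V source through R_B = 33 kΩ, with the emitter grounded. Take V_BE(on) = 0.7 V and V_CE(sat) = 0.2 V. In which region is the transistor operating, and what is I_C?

Assume active: I_B = (5.2 − 0.7)/33 = 0.136 mA, giving I_C = β·I_B = 20.5 mA.
But then V_CE = 11 − 20.5×5.6 = -104 V < V_CE(sat) = 0.2 V — impossible in the active region.
So the transistor is saturated. With V_CE = 0.2 V, I_C = (V_CC − 0.2)/R_C = 10.8/5.6 = 1.93 mA.
Check: β·I_B = 20.5 mA > I_C = 1.93 mA, confirming saturation.

saturation; I_C ≈ 1.9 mA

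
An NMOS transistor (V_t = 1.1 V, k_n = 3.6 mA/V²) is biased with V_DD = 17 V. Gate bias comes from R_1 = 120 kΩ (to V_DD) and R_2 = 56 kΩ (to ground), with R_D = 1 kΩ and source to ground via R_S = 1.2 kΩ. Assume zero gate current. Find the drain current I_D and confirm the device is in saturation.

V_G = V_DD·R_2/(R_1+R_2) = 17×56/176 = 5.41 V.
Assume saturation: I_D = (k_n/2)(V_GS − V_t)² with V_GS = V_G − I_D·R_S = 5.41 − 1.2·I_D.
Substituting gives 2.59·I_D² − 19.6·I_D + 33.4 = 0, with roots I_D = 2.59 or 4.98 mA.
The root I_D = 4.98 mA gives V_GS = -0.563 V ≤ V_t, so take I_D = 2.59 mA.
Then V_GS = 2.3 V and V_DS = V_DD − I_D(R_D+R_S) = 17 − 2.59×2.2 = 11.3 V.
Saturation requires V_DS ≥ V_GS − V_t = 1.2 V; 11.3 ≥ 1.2 ✓.

I_D ≈ 2.6 mA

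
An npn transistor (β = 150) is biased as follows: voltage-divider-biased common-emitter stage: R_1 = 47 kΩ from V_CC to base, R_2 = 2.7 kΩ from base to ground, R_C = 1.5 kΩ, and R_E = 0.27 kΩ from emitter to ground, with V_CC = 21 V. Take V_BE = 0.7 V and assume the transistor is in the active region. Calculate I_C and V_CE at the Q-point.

Thevenize the base divider: V_Th = V_CC·R_2/(R_1+R_2) = 21×2.7/49.7 = 1.14 V, R_Th = R_1‖R_2 = 2.55 kΩ.
Base-emitter loop: V_Th = I_B·R_Th + V_BE + (β+1)I_B·R_E, so I_B = (1.14 − 0.7) / (2.55 + 151×0.27) = 0.0102 mA.
I_C = β·I_B = 150×0.0102 = 1.53 mA, and I_E = (β+1)I_B = 1.54 mA.
V_CE = V_CC − I_C·R_C − I_E·R_E = 21 − 1.53×1.5 − 1.54×0.27 = 18.3 V.
V_CE = 18.3 V > 0.2 V confirms active-region operation.

I_C ≈ 1.5 mA, V_CE ≈ 18 V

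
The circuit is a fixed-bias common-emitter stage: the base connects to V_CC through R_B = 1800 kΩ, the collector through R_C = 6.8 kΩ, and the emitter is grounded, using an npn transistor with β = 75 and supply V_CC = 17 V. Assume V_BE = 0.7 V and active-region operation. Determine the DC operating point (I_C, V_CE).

I_C ≈ 0.68 mA, V_CE ≈ 12 V

Base loop: V_CC = I_B·R_B + V_BE, so I_B = (17 − 0.7)/1800 kΩ = 0.00906 mA.
In the active region I_C = β·I_B = 75 × 0.00906 = 0.679 mA.
Collector loop: V_CE = V_CC − I_C·R_C = 17 − 0.679×6.8 = 12.4 V.
Since V_CE = 12.4 V > V_CE(sat) ≈ 0.2 V, the transistor is in the active region as assumed.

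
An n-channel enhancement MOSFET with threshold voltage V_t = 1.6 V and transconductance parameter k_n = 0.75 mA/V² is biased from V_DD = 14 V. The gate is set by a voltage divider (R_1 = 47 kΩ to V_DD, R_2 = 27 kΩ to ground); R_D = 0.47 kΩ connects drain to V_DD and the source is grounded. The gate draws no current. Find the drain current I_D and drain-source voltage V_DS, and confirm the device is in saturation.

I_D ≈ 4.6 mA, V_DS ≈ 12 V

V_G = V_DD·R_2/(R_1+R_2) = 14×27/74 = 5.11 V. With the source grounded, V_GS = V_G = 5.11 V.
Assume saturation: I_D = (k_n/2)(V_GS − V_t)² = (0.75/2)×(5.11 − 1.6)² = 0.375×3.51² = 4.62 mA.
V_DS = V_DD − I_D·R_D = 14 − 4.62×0.47 = 11.8 V.
Saturation requires V_DS ≥ V_GS − V_t = 3.51 V; 11.8 ≥ 3.51 ✓.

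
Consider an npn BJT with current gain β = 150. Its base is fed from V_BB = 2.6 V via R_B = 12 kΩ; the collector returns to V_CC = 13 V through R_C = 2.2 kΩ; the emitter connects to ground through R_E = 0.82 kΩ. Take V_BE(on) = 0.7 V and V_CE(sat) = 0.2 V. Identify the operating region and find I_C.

Assume active. Base-emitter loop: I_B = (V_BB − V_BE)/(R_B + (β+1)R_E) = (2.6 − 0.7)/(12 + 151×0.82) = 0.014 mA.
I_C = β·I_B = 150×0.014 = 2.1 mA.
V_CE = V_CC − I_C·R_C − I_E·R_E = 13 − 2.1×2.2 − 2.11×0.82 = 6.65 V > V_CE(sat), so the active-region assumption holds.

active; I_C ≈ 2.1 mA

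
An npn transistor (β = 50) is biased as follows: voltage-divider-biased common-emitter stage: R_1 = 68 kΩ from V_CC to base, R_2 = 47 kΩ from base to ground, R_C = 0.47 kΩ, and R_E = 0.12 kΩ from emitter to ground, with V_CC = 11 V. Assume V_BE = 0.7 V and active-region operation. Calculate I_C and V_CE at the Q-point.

Thevenize the base divider: V_Th = V_CC·R_2/(R_1+R_2) = 11×47/115 = 4.5 V, R_Th = R_1‖R_2 = 27.8 kΩ.
Base-emitter loop: V_Th = I_B·R_Th + V_BE + (β+1)I_B·R_E, so I_B = (4.5 − 0.7) / (27.8 + 51×0.12) = 0.112 mA.
I_C = β·I_B = 50×0.112 = 5.6 mA, and I_E = (β+1)I_B = 5.71 mA.
V_CE = V_CC − I_C·R_C − I_E·R_E = 11 − 5.6×0.47 − 5.71×0.12 = 7.68 V.
V_CE = 7.68 V > 0.2 V confirms active-region operation.

I_C ≈ 5.6 mA, V_CE ≈ 7.7 V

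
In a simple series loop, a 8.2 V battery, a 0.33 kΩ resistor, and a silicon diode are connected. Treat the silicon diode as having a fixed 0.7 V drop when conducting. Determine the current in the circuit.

I ≈ 23 mA

KVL around the loop: 8.2 = V_D + I·R = 0.7 + I × 0.33 kΩ.
So I = (8.2 − 0.7) / 0.33 kΩ = 7.5 / 0.33 = 22.7 mA.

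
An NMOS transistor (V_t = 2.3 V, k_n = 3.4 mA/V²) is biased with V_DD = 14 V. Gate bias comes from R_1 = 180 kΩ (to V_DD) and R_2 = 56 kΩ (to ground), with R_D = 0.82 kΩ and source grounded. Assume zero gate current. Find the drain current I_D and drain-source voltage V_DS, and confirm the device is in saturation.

V_G = V_DD·R_2/(R_1+R_2) = 14×56/236 = 3.32 V. With the source grounded, V_GS = V_G = 3.32 V.
Assume saturation: I_D = (k_n/2)(V_GS − V_t)² = (3.4/2)×(3.32 − 2.3)² = 1.7×1.02² = 1.78 mA.
V_DS = V_DD − I_D·R_D = 14 − 1.78×0.82 = 12.5 V.
Saturation requires V_DS ≥ V_GS − V_t = 1.02 V; 12.5 ≥ 1.02 ✓.

I_D ≈ 1.8 mA, V_DS ≈ 13 V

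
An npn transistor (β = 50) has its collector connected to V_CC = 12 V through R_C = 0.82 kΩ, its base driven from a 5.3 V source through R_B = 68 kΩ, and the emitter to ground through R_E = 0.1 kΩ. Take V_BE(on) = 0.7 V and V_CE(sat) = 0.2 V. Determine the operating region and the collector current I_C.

Assume active. Base-emitter loop: I_B = (V_BB − V_BE)/(R_B + (β+1)R_E) = (5.3 − 0.7)/(68 + 51×0.1) = 0.0629 mA.
I_C = β·I_B = 50×0.0629 = 3.15 mA.
V_CE = V_CC − I_C·R_C − I_E·R_E = 12 − 3.15×0.82 − 3.21×0.1 = 9.1 V > V_CE(sat), so the active-region assumption holds.

active; I_C ≈ 3.1 mA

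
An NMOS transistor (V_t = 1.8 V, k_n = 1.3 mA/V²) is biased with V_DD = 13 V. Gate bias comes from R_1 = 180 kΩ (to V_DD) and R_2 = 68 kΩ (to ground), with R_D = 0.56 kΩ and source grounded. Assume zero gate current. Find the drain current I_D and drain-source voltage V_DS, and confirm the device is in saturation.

I_D ≈ 2 mA, V_DS ≈ 12 V

V_G = V_DD·R_2/(R_1+R_2) = 13×68/248 = 3.56 V. With the source grounded, V_GS = V_G = 3.56 V.
Assume saturation: I_D = (k_n/2)(V_GS − V_t)² = (1.3/2)×(3.56 − 1.8)² = 0.65×1.76² = 2.02 mA.
V_DS = V_DD − I_D·R_D = 13 − 2.02×0.56 = 11.9 V.
Saturation requires V_DS ≥ V_GS − V_t = 1.76 V; 11.9 ≥ 1.76 ✓.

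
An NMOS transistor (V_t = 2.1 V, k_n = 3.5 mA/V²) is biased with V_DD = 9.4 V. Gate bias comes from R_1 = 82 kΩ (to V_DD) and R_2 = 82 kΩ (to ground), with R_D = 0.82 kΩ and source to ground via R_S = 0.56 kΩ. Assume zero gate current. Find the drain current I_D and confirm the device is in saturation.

V_G = V_DD·R_2/(R_1+R_2) = 9.4×82/164 = 4.7 V.
Assume saturation: I_D = (k_n/2)(V_GS − V_t)² with V_GS = V_G − I_D·R_S = 4.7 − 0.56·I_D.
Substituting gives 0.549·I_D² − 6.1·I_D + 11.8 = 0, with roots I_D = 2.51 or 8.6 mA.
The root I_D = 8.6 mA gives V_GS = -0.117 V ≤ V_t, so take I_D = 2.51 mA.
Then V_GS = 3.3 V and V_DS = V_DD − I_D(R_D+R_S) = 9.4 − 2.51×1.38 = 5.94 V.
Saturation requires V_DS ≥ V_GS − V_t = 1.2 V; 5.94 ≥ 1.2 ✓.

I_D ≈ 2.5 mA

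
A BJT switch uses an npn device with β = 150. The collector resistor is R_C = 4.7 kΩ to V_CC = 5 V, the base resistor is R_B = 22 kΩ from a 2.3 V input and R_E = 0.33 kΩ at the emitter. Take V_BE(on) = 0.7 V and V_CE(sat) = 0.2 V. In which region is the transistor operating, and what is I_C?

Assume active: I_B = (2.3 − 0.7)/(22 + 151×0.33) = 0.0223 mA, I_C = β·I_B = 3.34 mA.
Then V_CE = 5 − 3.34×4.7 − 3.36×0.33 = -11.8 V < 0.2 V — the active assumption fails.
Re-solve with V_CE = 0.2 V. KCL at the emitter: V_E/R_E = (V_BB−0.7−V_E)/R_B + (V_CC−0.2−V_E)/R_C, giving V_E = 0.333 V.
I_C = (V_CC − 0.2 − V_E)/R_C = (4.8 − 0.333)/4.7 = 0.95 mA.
Check: I_B = (1.6 − 0.333)/22 = 0.0576 mA, and β·I_B = 8.64 mA > I_C, confirming saturation.

saturation; I_C ≈ 0.95 mA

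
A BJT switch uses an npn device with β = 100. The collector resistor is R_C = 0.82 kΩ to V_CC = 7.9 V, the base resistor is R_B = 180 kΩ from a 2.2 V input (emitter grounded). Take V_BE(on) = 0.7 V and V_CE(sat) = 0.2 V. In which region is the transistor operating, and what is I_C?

active; I_C ≈ 0.83 mA

Assume active. Base-emitter loop: I_B = (V_BB − V_BE)/R_B = (2.2 − 0.7)/180 = 0.00833 mA.
I_C = β·I_B = 100×0.00833 = 0.833 mA.
V_CE = V_CC − I_C·R_C = 7.9 − 0.833×0.82 = 7.22 V > V_CE(sat), so the active-region assumption holds.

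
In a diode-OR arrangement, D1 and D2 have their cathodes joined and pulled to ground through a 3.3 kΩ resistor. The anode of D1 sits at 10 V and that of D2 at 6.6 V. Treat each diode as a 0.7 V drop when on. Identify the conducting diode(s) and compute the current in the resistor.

Only D1 conducts; I_R ≈ 2.8 mA

Assume both conduct. Then node N would need to be at both 10−0.7 = 9.3 V and 6.6−0.7 = 5.9 V, which is impossible.
Assume only D1 conducts: V_N = 10 − 0.7 = 9.3 V, so I_R = 9.3/3.3 = 2.82 mA.
Check D2: its anode-to-cathode voltage is 6.6 − 9.3 = -2.7 V < 0.7 V, so it is off. The assumption is consistent.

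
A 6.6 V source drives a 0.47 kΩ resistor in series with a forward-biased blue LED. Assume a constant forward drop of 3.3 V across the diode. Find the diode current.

I ≈ 7 mA

KVL around the loop: 6.6 = V_D + I·R = 3.3 + I × 0.47 kΩ.
So I = (6.6 − 3.3) / 0.47 kΩ = 3.3 / 0.47 = 7.02 mA.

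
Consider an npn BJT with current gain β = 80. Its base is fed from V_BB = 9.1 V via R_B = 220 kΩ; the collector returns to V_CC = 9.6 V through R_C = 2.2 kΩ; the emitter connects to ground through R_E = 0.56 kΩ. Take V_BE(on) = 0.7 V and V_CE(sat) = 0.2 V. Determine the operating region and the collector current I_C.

Assume active. Base-emitter loop: I_B = (V_BB − V_BE)/(R_B + (β+1)R_E) = (9.1 − 0.7)/(220 + 81×0.56) = 0.0317 mA.
I_C = β·I_B = 80×0.0317 = 2.53 mA.
V_CE = V_CC − I_C·R_C − I_E·R_E = 9.6 − 2.53×2.2 − 2.56×0.56 = 2.59 V > V_CE(sat), so the active-region assumption holds.

active; I_C ≈ 2.5 mA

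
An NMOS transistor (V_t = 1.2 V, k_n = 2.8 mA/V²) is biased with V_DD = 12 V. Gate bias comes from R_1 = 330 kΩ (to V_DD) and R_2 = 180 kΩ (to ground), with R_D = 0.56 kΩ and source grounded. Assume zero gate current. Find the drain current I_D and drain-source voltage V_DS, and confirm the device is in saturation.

V_G = V_DD·R_2/(R_1+R_2) = 12×180/510 = 4.24 V. With the source grounded, V_GS = V_G = 4.24 V.
Assume saturation: I_D = (k_n/2)(V_GS − V_t)² = (2.8/2)×(4.24 − 1.2)² = 1.4×3.04² = 12.9 mA.
V_DS = V_DD − I_D·R_D = 12 − 12.9×0.56 = 4.78 V.
Saturation requires V_DS ≥ V_GS − V_t = 3.04 V; 4.78 ≥ 3.04 ✓.

I_D ≈ 13 mA, V_DS ≈ 4.8 V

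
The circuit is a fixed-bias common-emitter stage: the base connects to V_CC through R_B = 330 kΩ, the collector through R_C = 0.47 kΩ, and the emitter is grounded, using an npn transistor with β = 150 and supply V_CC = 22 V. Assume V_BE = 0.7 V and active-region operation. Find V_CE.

V_CE ≈ 17 V

Base loop: V_CC = I_B·R_B + V_BE, so I_B = (22 − 0.7)/330 kΩ = 0.0645 mA.
In the active region I_C = β·I_B = 150 × 0.0645 = 9.68 mA.
Collector loop: V_CE = V_CC − I_C·R_C = 22 − 9.68×0.47 = 17.4 V.
Since V_CE = 17.4 V > V_CE(sat) ≈ 0.2 V, the transistor is in the active region as assumed.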